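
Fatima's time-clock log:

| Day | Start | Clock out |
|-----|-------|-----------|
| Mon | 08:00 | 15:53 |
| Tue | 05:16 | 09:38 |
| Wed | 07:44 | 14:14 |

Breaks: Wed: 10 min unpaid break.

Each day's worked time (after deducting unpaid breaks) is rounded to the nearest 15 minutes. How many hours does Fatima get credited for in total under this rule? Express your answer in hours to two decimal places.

18.50 hours

Mon: 08:00–15:53 = 7 h 53 min → rounds to 8 h 0 min
Tue: 05:16–09:38 = 4 h 22 min → rounds to 4 h 15 min
Wed: 07:44–14:14 = 6 h 30 min − 10 min = 6 h 20 min → rounds to 6 h 15 min
Total credited: 18 h 30 min.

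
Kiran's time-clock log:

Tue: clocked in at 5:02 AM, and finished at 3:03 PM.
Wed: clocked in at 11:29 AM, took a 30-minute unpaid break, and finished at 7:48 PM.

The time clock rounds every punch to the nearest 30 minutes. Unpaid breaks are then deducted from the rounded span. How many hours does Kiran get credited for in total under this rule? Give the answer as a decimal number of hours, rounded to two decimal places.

Tue: in 5:02 AM→5:00 AM, out 3:03 PM→3:00 PM; 10 h 0 min
Wed: in 11:29 AM→11:30 AM, out 7:48 PM→8:00 PM; 8 h 30 min − 30 min = 8 h 0 min
Total credited: 18 h 0 min.

18.00 hours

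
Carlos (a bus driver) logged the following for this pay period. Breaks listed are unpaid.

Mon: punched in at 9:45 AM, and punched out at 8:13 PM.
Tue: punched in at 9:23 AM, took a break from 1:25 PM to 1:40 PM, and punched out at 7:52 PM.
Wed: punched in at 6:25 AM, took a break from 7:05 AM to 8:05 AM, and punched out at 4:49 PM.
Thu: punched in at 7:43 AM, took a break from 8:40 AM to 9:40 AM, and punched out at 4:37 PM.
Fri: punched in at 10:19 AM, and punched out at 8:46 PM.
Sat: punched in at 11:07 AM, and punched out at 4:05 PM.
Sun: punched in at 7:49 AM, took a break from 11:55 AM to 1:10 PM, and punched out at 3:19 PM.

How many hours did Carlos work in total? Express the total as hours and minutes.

Mon: 9:45 AM–8:13 PM = 10 h 28 min
Tue: 9:23 AM–7:52 PM = 10 h 29 min; less 15 min break → 10 h 14 min
Wed: 6:25 AM–4:49 PM = 10 h 24 min; less 60 min break → 9 h 24 min
Thu: 7:43 AM–4:37 PM = 8 h 54 min; less 60 min break → 7 h 54 min
Fri: 10:19 AM–8:46 PM = 10 h 27 min
Sat: 11:07 AM–4:05 PM = 4 h 58 min
Sun: 7:49 AM–3:19 PM = 7 h 30 min; less 75 min break → 6 h 15 min
Total: 10 h 28 min + 10 h 14 min + 9 h 24 min + 7 h 54 min + 10 h 27 min + 4 h 58 min + 6 h 15 min = 59 h 40 min.

59 h 40 min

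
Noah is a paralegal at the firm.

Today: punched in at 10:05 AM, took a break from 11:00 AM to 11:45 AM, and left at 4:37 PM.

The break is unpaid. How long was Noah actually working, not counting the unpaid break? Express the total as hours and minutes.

5 h 47 min

Today: 10:05 AM–4:37 PM = 6 h 32 min; less 45 min break → 5 h 47 min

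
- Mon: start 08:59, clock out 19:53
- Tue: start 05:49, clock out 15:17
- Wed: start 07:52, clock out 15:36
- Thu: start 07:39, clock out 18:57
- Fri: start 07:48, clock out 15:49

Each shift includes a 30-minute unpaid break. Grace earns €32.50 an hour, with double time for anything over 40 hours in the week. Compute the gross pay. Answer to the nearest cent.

Mon: 08:59–19:53 = 10 h 54 min; less 30 min break → 10 h 24 min
Tue: 05:49–15:17 = 9 h 28 min; less 30 min break → 8 h 58 min
Wed: 07:52–15:36 = 7 h 44 min; less 30 min break → 7 h 14 min
Thu: 07:39–18:57 = 11 h 18 min; less 30 min break → 10 h 48 min
Fri: 07:48–15:49 = 8 h 1 min; less 30 min break → 7 h 31 min
Total worked: 44 h 55 min = 2695 min.
Regular 40 h 0 min = 2400 min at €32.50/h; overtime 4 h 55 min = 295 min at €65.00/h.
Pay = (2400 × €32.50 + 295 × €65.00) ÷ 60 = €1619.58.

€1619.58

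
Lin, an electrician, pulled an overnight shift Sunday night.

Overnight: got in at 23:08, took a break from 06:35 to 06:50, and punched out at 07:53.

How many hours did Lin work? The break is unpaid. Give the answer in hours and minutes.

8 h 30 min

Overnight: 23:08 → midnight = 0 h 52 min; midnight → 07:53 = 7 h 53 min; span 8 h 45 min; less 15 min break → 8 h 30 min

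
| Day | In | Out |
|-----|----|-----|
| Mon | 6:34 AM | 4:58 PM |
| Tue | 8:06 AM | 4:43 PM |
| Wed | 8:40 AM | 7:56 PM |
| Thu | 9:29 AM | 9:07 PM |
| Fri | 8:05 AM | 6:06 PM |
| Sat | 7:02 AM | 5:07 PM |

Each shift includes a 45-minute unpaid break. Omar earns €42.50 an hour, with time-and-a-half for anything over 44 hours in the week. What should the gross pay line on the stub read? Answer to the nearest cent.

€2731.69

Mon: 6:34 AM–4:58 PM = 10 h 24 min; less 45 min break → 9 h 39 min
Tue: 8:06 AM–4:43 PM = 8 h 37 min; less 45 min break → 7 h 52 min
Wed: 8:40 AM–7:56 PM = 11 h 16 min; less 45 min break → 10 h 31 min
Thu: 9:29 AM–9:07 PM = 11 h 38 min; less 45 min break → 10 h 53 min
Fri: 8:05 AM–6:06 PM = 10 h 1 min; less 45 min break → 9 h 16 min
Sat: 7:02 AM–5:07 PM = 10 h 5 min; less 45 min break → 9 h 20 min
Total worked: 57 h 31 min = 3451 min.
Regular 44 h 0 min = 2640 min at €42.50/h; overtime 13 h 31 min = 811 min at €63.75/h.
Pay = (2640 × €42.50 + 811 × €63.75) ÷ 60 = €2731.69.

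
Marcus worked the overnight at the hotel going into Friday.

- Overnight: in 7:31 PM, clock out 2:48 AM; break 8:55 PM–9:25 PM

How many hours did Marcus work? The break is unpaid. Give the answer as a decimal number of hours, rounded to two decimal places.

Overnight: 7:31 PM → midnight = 4 h 29 min; midnight → 2:48 AM = 2 h 48 min; span 7 h 17 min; less 30 min break → 6 h 47 min

6.78 hours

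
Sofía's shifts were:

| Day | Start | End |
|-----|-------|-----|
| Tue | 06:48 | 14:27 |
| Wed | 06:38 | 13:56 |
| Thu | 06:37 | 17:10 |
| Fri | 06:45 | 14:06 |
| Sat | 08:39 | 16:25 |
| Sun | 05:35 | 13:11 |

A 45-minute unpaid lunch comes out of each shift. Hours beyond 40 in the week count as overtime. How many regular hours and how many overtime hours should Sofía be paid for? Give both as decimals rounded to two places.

Tue: 06:48–14:27 = 7 h 39 min; less 45 min break → 6 h 54 min
Wed: 06:38–13:56 = 7 h 18 min; less 45 min break → 6 h 33 min
Thu: 06:37–17:10 = 10 h 33 min; less 45 min break → 9 h 48 min
Fri: 06:45–14:06 = 7 h 21 min; less 45 min break → 6 h 36 min
Sat: 08:39–16:25 = 7 h 46 min; less 45 min break → 7 h 1 min
Sun: 05:35–13:11 = 7 h 36 min; less 45 min break → 6 h 51 min
Total worked: 43 h 43 min = 43.72 h.
Threshold 40 h → overtime 3 h 43 min, regular 40 h 0 min.

Regular 40.00 hours, overtime 3.72 hours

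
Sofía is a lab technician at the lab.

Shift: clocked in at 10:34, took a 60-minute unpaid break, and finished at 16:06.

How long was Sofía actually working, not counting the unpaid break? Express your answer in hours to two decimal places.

4.53 hours

Shift: 10:34–16:06 = 5 h 32 min; less 60 min break → 4 h 32 min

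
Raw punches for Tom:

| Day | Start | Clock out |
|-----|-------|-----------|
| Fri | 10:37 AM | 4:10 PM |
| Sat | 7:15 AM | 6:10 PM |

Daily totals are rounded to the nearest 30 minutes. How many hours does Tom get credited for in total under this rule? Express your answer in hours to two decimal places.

Fri: 10:37 AM–4:10 PM = 5 h 33 min → rounds to 5 h 30 min
Sat: 7:15 AM–6:10 PM = 10 h 55 min → rounds to 11 h 0 min
Total credited: 16 h 30 min.

16.50 hours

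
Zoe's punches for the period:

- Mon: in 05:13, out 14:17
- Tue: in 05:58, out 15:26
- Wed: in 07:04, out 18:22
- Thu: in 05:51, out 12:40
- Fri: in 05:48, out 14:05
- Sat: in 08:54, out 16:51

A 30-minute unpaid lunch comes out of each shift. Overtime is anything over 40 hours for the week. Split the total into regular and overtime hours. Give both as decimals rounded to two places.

Regular 40.00 hours, overtime 9.88 hours

Mon: 05:13–14:17 = 9 h 4 min; less 30 min break → 8 h 34 min
Tue: 05:58–15:26 = 9 h 28 min; less 30 min break → 8 h 58 min
Wed: 07:04–18:22 = 11 h 18 min; less 30 min break → 10 h 48 min
Thu: 05:51–12:40 = 6 h 49 min; less 30 min break → 6 h 19 min
Fri: 05:48–14:05 = 8 h 17 min; less 30 min break → 7 h 47 min
Sat: 08:54–16:51 = 7 h 57 min; less 30 min break → 7 h 27 min
Total worked: 49 h 53 min = 49.88 h.
Threshold 40 h → overtime 9 h 53 min, regular 40 h 0 min.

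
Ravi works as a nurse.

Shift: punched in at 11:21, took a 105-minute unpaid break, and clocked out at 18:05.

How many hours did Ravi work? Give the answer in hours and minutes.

Shift: 11:21–18:05 = 6 h 44 min; less 105 min break → 4 h 59 min

4 h 59 min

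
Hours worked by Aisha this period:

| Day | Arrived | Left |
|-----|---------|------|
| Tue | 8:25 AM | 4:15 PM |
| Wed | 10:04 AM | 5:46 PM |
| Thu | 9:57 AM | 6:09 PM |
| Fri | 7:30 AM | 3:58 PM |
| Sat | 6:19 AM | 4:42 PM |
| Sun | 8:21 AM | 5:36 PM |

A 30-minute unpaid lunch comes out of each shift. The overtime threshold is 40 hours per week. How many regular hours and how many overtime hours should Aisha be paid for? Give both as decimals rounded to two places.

Tue: 8:25 AM–4:15 PM = 7 h 50 min; less 30 min break → 7 h 20 min
Wed: 10:04 AM–5:46 PM = 7 h 42 min; less 30 min break → 7 h 12 min
Thu: 9:57 AM–6:09 PM = 8 h 12 min; less 30 min break → 7 h 42 min
Fri: 7:30 AM–3:58 PM = 8 h 28 min; less 30 min break → 7 h 58 min
Sat: 6:19 AM–4:42 PM = 10 h 23 min; less 30 min break → 9 h 53 min
Sun: 8:21 AM–5:36 PM = 9 h 15 min; less 30 min break → 8 h 45 min
Total worked: 48 h 50 min = 48.83 h.
Threshold 40 h → overtime 8 h 50 min, regular 40 h 0 min.

Regular 40.00 hours, overtime 8.83 hours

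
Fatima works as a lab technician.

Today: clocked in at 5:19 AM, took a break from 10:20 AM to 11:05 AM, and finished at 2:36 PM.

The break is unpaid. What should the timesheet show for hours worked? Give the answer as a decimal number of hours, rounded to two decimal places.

8.53 hours

Today: 5:19 AM–2:36 PM = 9 h 17 min; less 45 min break → 8 h 32 min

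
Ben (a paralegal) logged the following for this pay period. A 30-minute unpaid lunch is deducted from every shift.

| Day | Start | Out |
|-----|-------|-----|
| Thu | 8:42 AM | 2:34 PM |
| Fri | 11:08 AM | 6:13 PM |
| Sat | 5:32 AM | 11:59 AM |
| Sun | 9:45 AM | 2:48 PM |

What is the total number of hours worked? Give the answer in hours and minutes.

Thu: 8:42 AM–2:34 PM = 5 h 52 min; less 30 min break → 5 h 22 min
Fri: 11:08 AM–6:13 PM = 7 h 5 min; less 30 min break → 6 h 35 min
Sat: 5:32 AM–11:59 AM = 6 h 27 min; less 30 min break → 5 h 57 min
Sun: 9:45 AM–2:48 PM = 5 h 3 min; less 30 min break → 4 h 33 min
Total: 5 h 22 min + 6 h 35 min + 5 h 57 min + 4 h 33 min = 22 h 27 min.

22 h 27 min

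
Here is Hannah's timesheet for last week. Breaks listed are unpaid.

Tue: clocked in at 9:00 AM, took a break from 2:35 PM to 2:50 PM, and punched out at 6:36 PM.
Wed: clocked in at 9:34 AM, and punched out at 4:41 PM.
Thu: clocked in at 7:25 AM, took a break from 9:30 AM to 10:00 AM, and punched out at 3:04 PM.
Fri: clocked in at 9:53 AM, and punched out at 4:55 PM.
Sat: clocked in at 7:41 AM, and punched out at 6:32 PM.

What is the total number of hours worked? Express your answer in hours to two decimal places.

41.50 hours

Tue: 9:00 AM–6:36 PM = 9 h 36 min; less 15 min break → 9 h 21 min
Wed: 9:34 AM–4:41 PM = 7 h 7 min
Thu: 7:25 AM–3:04 PM = 7 h 39 min; less 30 min break → 7 h 9 min
Fri: 9:53 AM–4:55 PM = 7 h 2 min
Sat: 7:41 AM–6:32 PM = 10 h 51 min
Total: 9 h 21 min + 7 h 7 min + 7 h 9 min + 7 h 2 min + 10 h 51 min = 41 h 30 min.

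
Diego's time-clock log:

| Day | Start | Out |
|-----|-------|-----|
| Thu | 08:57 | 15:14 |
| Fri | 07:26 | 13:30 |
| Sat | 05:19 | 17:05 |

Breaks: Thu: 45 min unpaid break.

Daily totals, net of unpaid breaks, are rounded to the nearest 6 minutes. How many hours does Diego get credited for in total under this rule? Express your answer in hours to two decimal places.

23.40 hours

Thu: 08:57–15:14 = 6 h 17 min − 45 min = 5 h 32 min → rounds to 5 h 30 min
Fri: 07:26–13:30 = 6 h 4 min → rounds to 6 h 6 min
Sat: 05:19–17:05 = 11 h 46 min → rounds to 11 h 48 min
Total credited: 23 h 24 min.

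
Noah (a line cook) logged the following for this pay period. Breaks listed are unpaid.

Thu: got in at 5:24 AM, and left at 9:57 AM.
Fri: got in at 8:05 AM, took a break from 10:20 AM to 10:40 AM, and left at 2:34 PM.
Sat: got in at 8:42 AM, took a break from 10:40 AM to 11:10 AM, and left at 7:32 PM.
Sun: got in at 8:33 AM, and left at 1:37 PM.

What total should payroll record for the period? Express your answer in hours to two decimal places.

Thu: 5:24 AM–9:57 AM = 4 h 33 min
Fri: 8:05 AM–2:34 PM = 6 h 29 min; less 20 min break → 6 h 9 min
Sat: 8:42 AM–7:32 PM = 10 h 50 min; less 30 min break → 10 h 20 min
Sun: 8:33 AM–1:37 PM = 5 h 4 min
Total: 4 h 33 min + 6 h 9 min + 10 h 20 min + 5 h 4 min = 26 h 6 min.

26.10 hours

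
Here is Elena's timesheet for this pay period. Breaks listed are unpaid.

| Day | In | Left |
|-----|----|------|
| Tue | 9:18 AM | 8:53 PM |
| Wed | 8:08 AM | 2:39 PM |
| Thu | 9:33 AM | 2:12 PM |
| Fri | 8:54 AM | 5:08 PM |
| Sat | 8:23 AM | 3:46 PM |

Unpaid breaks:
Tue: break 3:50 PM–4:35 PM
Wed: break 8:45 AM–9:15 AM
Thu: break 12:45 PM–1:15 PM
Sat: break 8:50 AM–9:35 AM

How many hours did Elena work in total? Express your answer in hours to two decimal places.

35.87 hours

Tue: 9:18 AM–8:53 PM = 11 h 35 min; less 45 min break → 10 h 50 min
Wed: 8:08 AM–2:39 PM = 6 h 31 min; less 30 min break → 6 h 1 min
Thu: 9:33 AM–2:12 PM = 4 h 39 min; less 30 min break → 4 h 9 min
Fri: 8:54 AM–5:08 PM = 8 h 14 min
Sat: 8:23 AM–3:46 PM = 7 h 23 min; less 45 min break → 6 h 38 min
Total: 10 h 50 min + 6 h 1 min + 4 h 9 min + 8 h 14 min + 6 h 38 min = 35 h 52 min.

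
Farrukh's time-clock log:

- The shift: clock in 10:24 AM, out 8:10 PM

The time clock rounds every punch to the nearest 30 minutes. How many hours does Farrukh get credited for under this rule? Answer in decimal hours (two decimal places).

The shift: in 10:24 AM→10:30 AM, out 8:10 PM→8:00 PM; 9 h 30 min

9.50 hours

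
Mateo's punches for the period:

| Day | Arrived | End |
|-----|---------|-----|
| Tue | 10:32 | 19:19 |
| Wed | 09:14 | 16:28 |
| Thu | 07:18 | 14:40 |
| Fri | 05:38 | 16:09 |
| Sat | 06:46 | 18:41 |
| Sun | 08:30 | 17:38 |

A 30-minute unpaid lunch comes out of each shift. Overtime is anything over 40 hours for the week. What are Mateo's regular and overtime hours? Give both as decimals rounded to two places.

Tue: 10:32–19:19 = 8 h 47 min; less 30 min break → 8 h 17 min
Wed: 09:14–16:28 = 7 h 14 min; less 30 min break → 6 h 44 min
Thu: 07:18–14:40 = 7 h 22 min; less 30 min break → 6 h 52 min
Fri: 05:38–16:09 = 10 h 31 min; less 30 min break → 10 h 1 min
Sat: 06:46–18:41 = 11 h 55 min; less 30 min break → 11 h 25 min
Sun: 08:30–17:38 = 9 h 8 min; less 30 min break → 8 h 38 min
Total worked: 51 h 57 min = 51.95 h.
Threshold 40 h → overtime 11 h 57 min, regular 40 h 0 min.

Regular 40.00 hours, overtime 11.95 hours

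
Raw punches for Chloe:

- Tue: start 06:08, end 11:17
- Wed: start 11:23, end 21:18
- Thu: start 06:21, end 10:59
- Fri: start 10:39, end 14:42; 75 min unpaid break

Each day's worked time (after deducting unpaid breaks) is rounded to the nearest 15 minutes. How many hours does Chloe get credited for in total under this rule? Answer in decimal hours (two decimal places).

Tue: 06:08–11:17 = 5 h 9 min → rounds to 5 h 15 min
Wed: 11:23–21:18 = 9 h 55 min → rounds to 10 h 0 min
Thu: 06:21–10:59 = 4 h 38 min → rounds to 4 h 45 min
Fri: 10:39–14:42 = 4 h 3 min − 75 min = 2 h 48 min → rounds to 2 h 45 min
Total credited: 22 h 45 min.

22.75 hours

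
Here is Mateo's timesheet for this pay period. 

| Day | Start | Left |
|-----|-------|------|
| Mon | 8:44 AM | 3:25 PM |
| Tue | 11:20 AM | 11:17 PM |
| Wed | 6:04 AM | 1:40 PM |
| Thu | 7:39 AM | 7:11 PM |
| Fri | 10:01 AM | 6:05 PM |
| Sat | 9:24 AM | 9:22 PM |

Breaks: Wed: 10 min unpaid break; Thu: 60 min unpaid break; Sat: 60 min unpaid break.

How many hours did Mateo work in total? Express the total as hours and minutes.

Mon: 8:44 AM–3:25 PM = 6 h 41 min
Tue: 11:20 AM–11:17 PM = 11 h 57 min
Wed: 6:04 AM–1:40 PM = 7 h 36 min; less 10 min break → 7 h 26 min
Thu: 7:39 AM–7:11 PM = 11 h 32 min; less 60 min break → 10 h 32 min
Fri: 10:01 AM–6:05 PM = 8 h 4 min
Sat: 9:24 AM–9:22 PM = 11 h 58 min; less 60 min break → 10 h 58 min
Total: 6 h 41 min + 11 h 57 min + 7 h 26 min + 10 h 32 min + 8 h 4 min + 10 h 58 min = 55 h 38 min.

55 h 38 min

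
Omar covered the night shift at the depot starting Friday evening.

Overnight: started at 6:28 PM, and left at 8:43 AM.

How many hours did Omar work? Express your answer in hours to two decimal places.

Overnight: 6:28 PM → midnight = 5 h 32 min; midnight → 8:43 AM = 8 h 43 min; span 14 h 15 min

14.25 hours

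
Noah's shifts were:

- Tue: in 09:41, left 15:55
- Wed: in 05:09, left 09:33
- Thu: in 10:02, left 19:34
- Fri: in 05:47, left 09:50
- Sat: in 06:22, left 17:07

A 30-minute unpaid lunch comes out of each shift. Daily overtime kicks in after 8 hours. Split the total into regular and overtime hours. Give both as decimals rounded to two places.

Tue: 09:41–15:55 = 6 h 14 min; less 30 min break → 5 h 44 min
Wed: 05:09–09:33 = 4 h 24 min; less 30 min break → 3 h 54 min
Thu: 10:02–19:34 = 9 h 32 min; less 30 min break → 9 h 2 min
Fri: 05:47–09:50 = 4 h 3 min; less 30 min break → 3 h 33 min
Sat: 06:22–17:07 = 10 h 45 min; less 30 min break → 10 h 15 min
Tue reg 5 h 44 min / OT 0 h 0 min; Wed reg 3 h 54 min / OT 0 h 0 min; Thu reg 8 h 0 min / OT 1 h 2 min; Fri reg 3 h 33 min / OT 0 h 0 min; Sat reg 8 h 0 min / OT 2 h 15 min.
Totals: regular 29 h 11 min, overtime 3 h 17 min.

Regular 29.18 hours, overtime 3.28 hours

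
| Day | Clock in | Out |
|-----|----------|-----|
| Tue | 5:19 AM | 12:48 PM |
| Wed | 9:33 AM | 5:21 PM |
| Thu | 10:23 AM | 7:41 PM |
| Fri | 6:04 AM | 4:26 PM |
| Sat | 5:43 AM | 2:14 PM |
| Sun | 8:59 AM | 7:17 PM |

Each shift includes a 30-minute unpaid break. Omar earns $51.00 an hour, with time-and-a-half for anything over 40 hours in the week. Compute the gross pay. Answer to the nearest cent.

Tue: 5:19 AM–12:48 PM = 7 h 29 min; less 30 min break → 6 h 59 min
Wed: 9:33 AM–5:21 PM = 7 h 48 min; less 30 min break → 7 h 18 min
Thu: 10:23 AM–7:41 PM = 9 h 18 min; less 30 min break → 8 h 48 min
Fri: 6:04 AM–4:26 PM = 10 h 22 min; less 30 min break → 9 h 52 min
Sat: 5:43 AM–2:14 PM = 8 h 31 min; less 30 min break → 8 h 1 min
Sun: 8:59 AM–7:17 PM = 10 h 18 min; less 30 min break → 9 h 48 min
Total worked: 50 h 46 min = 3046 min.
Regular 40 h 0 min = 2400 min at $51.00/h; overtime 10 h 46 min = 646 min at $76.50/h.
Pay = (2400 × $51.00 + 646 × $76.50) ÷ 60 = $2863.65.

$2863.65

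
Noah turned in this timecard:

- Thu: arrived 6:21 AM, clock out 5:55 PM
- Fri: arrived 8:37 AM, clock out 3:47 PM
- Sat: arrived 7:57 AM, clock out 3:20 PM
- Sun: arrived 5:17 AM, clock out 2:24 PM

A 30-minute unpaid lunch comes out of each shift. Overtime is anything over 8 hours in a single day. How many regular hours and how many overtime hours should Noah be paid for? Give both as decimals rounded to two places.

Regular 29.55 hours, overtime 3.68 hours

Thu: 6:21 AM–5:55 PM = 11 h 34 min; less 30 min break → 11 h 4 min
Fri: 8:37 AM–3:47 PM = 7 h 10 min; less 30 min break → 6 h 40 min
Sat: 7:57 AM–3:20 PM = 7 h 23 min; less 30 min break → 6 h 53 min
Sun: 5:17 AM–2:24 PM = 9 h 7 min; less 30 min break → 8 h 37 min
Thu reg 8 h 0 min / OT 3 h 4 min; Fri reg 6 h 40 min / OT 0 h 0 min; Sat reg 6 h 53 min / OT 0 h 0 min; Sun reg 8 h 0 min / OT 0 h 37 min.
Totals: regular 29 h 33 min, overtime 3 h 41 min.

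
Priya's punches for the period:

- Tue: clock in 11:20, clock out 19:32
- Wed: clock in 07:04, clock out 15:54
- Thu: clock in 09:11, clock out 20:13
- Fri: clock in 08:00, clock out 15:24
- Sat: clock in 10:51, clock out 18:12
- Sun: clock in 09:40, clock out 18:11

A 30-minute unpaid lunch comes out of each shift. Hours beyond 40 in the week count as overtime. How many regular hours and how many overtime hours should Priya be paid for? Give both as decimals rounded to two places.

Tue: 11:20–19:32 = 8 h 12 min; less 30 min break → 7 h 42 min
Wed: 07:04–15:54 = 8 h 50 min; less 30 min break → 8 h 20 min
Thu: 09:11–20:13 = 11 h 2 min; less 30 min break → 10 h 32 min
Fri: 08:00–15:24 = 7 h 24 min; less 30 min break → 6 h 54 min
Sat: 10:51–18:12 = 7 h 21 min; less 30 min break → 6 h 51 min
Sun: 09:40–18:11 = 8 h 31 min; less 30 min break → 8 h 1 min
Total worked: 48 h 20 min = 48.33 h.
Threshold 40 h → overtime 8 h 20 min, regular 40 h 0 min.

Regular 40.00 hours, overtime 8.33 hours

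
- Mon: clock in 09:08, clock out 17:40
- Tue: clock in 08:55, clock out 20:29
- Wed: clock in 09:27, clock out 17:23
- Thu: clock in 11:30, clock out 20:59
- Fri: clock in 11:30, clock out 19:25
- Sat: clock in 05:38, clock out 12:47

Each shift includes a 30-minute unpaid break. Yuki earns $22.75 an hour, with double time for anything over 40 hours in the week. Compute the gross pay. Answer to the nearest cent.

$1346.04

Mon: 09:08–17:40 = 8 h 32 min; less 30 min break → 8 h 2 min
Tue: 08:55–20:29 = 11 h 34 min; less 30 min break → 11 h 4 min
Wed: 09:27–17:23 = 7 h 56 min; less 30 min break → 7 h 26 min
Thu: 11:30–20:59 = 9 h 29 min; less 30 min break → 8 h 59 min
Fri: 11:30–19:25 = 7 h 55 min; less 30 min break → 7 h 25 min
Sat: 05:38–12:47 = 7 h 9 min; less 30 min break → 6 h 39 min
Total worked: 49 h 35 min = 2975 min.
Regular 40 h 0 min = 2400 min at $22.75/h; overtime 9 h 35 min = 575 min at $45.50/h.
Pay = (2400 × $22.75 + 575 × $45.50) ÷ 60 = $1346.04.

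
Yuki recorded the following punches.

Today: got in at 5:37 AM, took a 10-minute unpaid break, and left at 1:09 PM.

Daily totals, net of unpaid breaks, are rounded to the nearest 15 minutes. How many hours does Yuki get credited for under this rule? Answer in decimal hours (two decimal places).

7.25 hours

Today: 5:37 AM–1:09 PM = 7 h 32 min − 10 min = 7 h 22 min → rounds to 7 h 15 min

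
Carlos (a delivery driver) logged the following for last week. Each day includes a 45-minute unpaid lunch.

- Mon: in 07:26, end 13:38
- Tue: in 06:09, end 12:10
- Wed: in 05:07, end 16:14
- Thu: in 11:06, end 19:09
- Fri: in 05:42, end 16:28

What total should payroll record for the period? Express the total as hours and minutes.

Mon: 07:26–13:38 = 6 h 12 min; less 45 min break → 5 h 27 min
Tue: 06:09–12:10 = 6 h 1 min; less 45 min break → 5 h 16 min
Wed: 05:07–16:14 = 11 h 7 min; less 45 min break → 10 h 22 min
Thu: 11:06–19:09 = 8 h 3 min; less 45 min break → 7 h 18 min
Fri: 05:42–16:28 = 10 h 46 min; less 45 min break → 10 h 1 min
Total: 5 h 27 min + 5 h 16 min + 10 h 22 min + 7 h 18 min + 10 h 1 min = 38 h 24 min.

38 h 24 min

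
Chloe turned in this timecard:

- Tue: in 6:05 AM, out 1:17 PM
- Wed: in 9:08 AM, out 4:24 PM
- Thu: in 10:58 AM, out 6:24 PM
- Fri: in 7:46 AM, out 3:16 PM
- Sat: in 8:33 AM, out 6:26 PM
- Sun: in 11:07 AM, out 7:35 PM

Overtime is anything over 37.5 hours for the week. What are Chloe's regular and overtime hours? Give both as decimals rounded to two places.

Tue: 6:05 AM–1:17 PM = 7 h 12 min
Wed: 9:08 AM–4:24 PM = 7 h 16 min
Thu: 10:58 AM–6:24 PM = 7 h 26 min
Fri: 7:46 AM–3:16 PM = 7 h 30 min
Sat: 8:33 AM–6:26 PM = 9 h 53 min
Sun: 11:07 AM–7:35 PM = 8 h 28 min
Total worked: 47 h 45 min = 47.75 h.
Threshold 37.5 h → overtime 10 h 15 min, regular 37 h 30 min.

Regular 37.50 hours, overtime 10.25 hours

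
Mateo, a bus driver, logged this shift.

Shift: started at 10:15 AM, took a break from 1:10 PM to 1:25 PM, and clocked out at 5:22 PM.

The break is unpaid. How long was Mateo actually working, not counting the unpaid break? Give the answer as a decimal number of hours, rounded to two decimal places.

Shift: 10:15 AM–5:22 PM = 7 h 7 min; less 15 min break → 6 h 52 min

6.87 hours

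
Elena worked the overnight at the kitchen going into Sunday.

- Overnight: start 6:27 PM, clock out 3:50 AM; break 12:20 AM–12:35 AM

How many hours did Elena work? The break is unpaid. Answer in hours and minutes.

Overnight: 6:27 PM → midnight = 5 h 33 min; midnight → 3:50 AM = 3 h 50 min; span 9 h 23 min; less 15 min break → 9 h 8 min

9 h 8 min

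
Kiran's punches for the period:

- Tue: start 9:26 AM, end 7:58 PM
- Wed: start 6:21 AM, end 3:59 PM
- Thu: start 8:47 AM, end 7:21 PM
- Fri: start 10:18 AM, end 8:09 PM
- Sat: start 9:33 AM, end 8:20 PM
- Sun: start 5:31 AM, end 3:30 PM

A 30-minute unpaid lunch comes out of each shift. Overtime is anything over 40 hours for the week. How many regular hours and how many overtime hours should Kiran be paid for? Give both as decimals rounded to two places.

Tue: 9:26 AM–7:58 PM = 10 h 32 min; less 30 min break → 10 h 2 min
Wed: 6:21 AM–3:59 PM = 9 h 38 min; less 30 min break → 9 h 8 min
Thu: 8:47 AM–7:21 PM = 10 h 34 min; less 30 min break → 10 h 4 min
Fri: 10:18 AM–8:09 PM = 9 h 51 min; less 30 min break → 9 h 21 min
Sat: 9:33 AM–8:20 PM = 10 h 47 min; less 30 min break → 10 h 17 min
Sun: 5:31 AM–3:30 PM = 9 h 59 min; less 30 min break → 9 h 29 min
Total worked: 58 h 21 min = 58.35 h.
Threshold 40 h → overtime 18 h 21 min, regular 40 h 0 min.

Regular 40.00 hours, overtime 18.35 hours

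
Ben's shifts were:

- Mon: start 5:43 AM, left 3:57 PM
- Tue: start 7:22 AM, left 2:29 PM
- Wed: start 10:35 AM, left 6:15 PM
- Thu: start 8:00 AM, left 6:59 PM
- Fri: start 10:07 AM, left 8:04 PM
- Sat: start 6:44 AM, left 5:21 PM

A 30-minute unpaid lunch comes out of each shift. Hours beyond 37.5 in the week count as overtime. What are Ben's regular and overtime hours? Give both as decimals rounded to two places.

Mon: 5:43 AM–3:57 PM = 10 h 14 min; less 30 min break → 9 h 44 min
Tue: 7:22 AM–2:29 PM = 7 h 7 min; less 30 min break → 6 h 37 min
Wed: 10:35 AM–6:15 PM = 7 h 40 min; less 30 min break → 7 h 10 min
Thu: 8:00 AM–6:59 PM = 10 h 59 min; less 30 min break → 10 h 29 min
Fri: 10:07 AM–8:04 PM = 9 h 57 min; less 30 min break → 9 h 27 min
Sat: 6:44 AM–5:21 PM = 10 h 37 min; less 30 min break → 10 h 7 min
Total worked: 53 h 34 min = 53.57 h.
Threshold 37.5 h → overtime 16 h 4 min, regular 37 h 30 min.

Regular 37.50 hours, overtime 16.07 hours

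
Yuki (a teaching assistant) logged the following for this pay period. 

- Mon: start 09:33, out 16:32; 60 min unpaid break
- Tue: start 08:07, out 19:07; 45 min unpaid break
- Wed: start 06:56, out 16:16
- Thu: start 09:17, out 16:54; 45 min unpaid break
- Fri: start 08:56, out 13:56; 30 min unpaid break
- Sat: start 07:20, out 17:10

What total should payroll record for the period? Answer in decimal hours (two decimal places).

46.77 hours

Mon: 09:33–16:32 = 6 h 59 min; less 60 min break → 5 h 59 min
Tue: 08:07–19:07 = 11 h 0 min; less 45 min break → 10 h 15 min
Wed: 06:56–16:16 = 9 h 20 min
Thu: 09:17–16:54 = 7 h 37 min; less 45 min break → 6 h 52 min
Fri: 08:56–13:56 = 5 h 0 min; less 30 min break → 4 h 30 min
Sat: 07:20–17:10 = 9 h 50 min
Total: 5 h 59 min + 10 h 15 min + 9 h 20 min + 6 h 52 min + 4 h 30 min + 9 h 50 min = 46 h 46 min.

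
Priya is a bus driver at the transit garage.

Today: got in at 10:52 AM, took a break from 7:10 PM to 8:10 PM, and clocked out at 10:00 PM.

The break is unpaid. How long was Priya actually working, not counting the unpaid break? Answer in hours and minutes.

10 h 8 min

Today: 10:52 AM–10:00 PM = 11 h 8 min; less 60 min break → 10 h 8 min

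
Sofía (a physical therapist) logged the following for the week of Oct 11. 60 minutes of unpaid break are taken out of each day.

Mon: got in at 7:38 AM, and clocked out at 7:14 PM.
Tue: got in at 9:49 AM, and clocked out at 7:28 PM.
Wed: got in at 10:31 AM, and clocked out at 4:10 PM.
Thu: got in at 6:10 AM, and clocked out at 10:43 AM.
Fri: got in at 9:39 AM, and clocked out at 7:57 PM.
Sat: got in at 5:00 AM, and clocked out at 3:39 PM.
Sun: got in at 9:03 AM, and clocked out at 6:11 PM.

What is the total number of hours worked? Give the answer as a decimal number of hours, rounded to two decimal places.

Mon: 7:38 AM–7:14 PM = 11 h 36 min; less 60 min break → 10 h 36 min
Tue: 9:49 AM–7:28 PM = 9 h 39 min; less 60 min break → 8 h 39 min
Wed: 10:31 AM–4:10 PM = 5 h 39 min; less 60 min break → 4 h 39 min
Thu: 6:10 AM–10:43 AM = 4 h 33 min; less 60 min break → 3 h 33 min
Fri: 9:39 AM–7:57 PM = 10 h 18 min; less 60 min break → 9 h 18 min
Sat: 5:00 AM–3:39 PM = 10 h 39 min; less 60 min break → 9 h 39 min
Sun: 9:03 AM–6:11 PM = 9 h 8 min; less 60 min break → 8 h 8 min
Total: 10 h 36 min + 8 h 39 min + 4 h 39 min + 3 h 33 min + 9 h 18 min + 9 h 39 min + 8 h 8 min = 54 h 32 min.

54.53 hours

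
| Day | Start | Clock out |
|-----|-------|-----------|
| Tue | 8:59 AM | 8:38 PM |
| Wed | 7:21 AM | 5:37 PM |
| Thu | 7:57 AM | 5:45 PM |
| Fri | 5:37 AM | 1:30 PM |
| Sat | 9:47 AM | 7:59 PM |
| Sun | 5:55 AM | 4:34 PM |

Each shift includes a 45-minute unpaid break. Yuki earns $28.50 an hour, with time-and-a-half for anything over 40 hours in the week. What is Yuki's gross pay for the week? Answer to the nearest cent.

$1821.86

Tue: 8:59 AM–8:38 PM = 11 h 39 min; less 45 min break → 10 h 54 min
Wed: 7:21 AM–5:37 PM = 10 h 16 min; less 45 min break → 9 h 31 min
Thu: 7:57 AM–5:45 PM = 9 h 48 min; less 45 min break → 9 h 3 min
Fri: 5:37 AM–1:30 PM = 7 h 53 min; less 45 min break → 7 h 8 min
Sat: 9:47 AM–7:59 PM = 10 h 12 min; less 45 min break → 9 h 27 min
Sun: 5:55 AM–4:34 PM = 10 h 39 min; less 45 min break → 9 h 54 min
Total worked: 55 h 57 min = 3357 min.
Regular 40 h 0 min = 2400 min at $28.50/h; overtime 15 h 57 min = 957 min at $42.75/h.
Pay = (2400 × $28.50 + 957 × $42.75) ÷ 60 = $1821.86.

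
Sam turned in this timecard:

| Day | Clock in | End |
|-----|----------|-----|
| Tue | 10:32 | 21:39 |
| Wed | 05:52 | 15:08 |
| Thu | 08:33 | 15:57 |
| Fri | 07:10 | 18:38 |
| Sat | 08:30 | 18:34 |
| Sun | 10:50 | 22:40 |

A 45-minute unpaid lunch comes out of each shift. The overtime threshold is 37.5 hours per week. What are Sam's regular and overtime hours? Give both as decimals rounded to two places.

Regular 37.50 hours, overtime 19.15 hours

Tue: 10:32–21:39 = 11 h 7 min; less 45 min break → 10 h 22 min
Wed: 05:52–15:08 = 9 h 16 min; less 45 min break → 8 h 31 min
Thu: 08:33–15:57 = 7 h 24 min; less 45 min break → 6 h 39 min
Fri: 07:10–18:38 = 11 h 28 min; less 45 min break → 10 h 43 min
Sat: 08:30–18:34 = 10 h 4 min; less 45 min break → 9 h 19 min
Sun: 10:50–22:40 = 11 h 50 min; less 45 min break → 11 h 5 min
Total worked: 56 h 39 min = 56.65 h.
Threshold 37.5 h → overtime 19 h 9 min, regular 37 h 30 min.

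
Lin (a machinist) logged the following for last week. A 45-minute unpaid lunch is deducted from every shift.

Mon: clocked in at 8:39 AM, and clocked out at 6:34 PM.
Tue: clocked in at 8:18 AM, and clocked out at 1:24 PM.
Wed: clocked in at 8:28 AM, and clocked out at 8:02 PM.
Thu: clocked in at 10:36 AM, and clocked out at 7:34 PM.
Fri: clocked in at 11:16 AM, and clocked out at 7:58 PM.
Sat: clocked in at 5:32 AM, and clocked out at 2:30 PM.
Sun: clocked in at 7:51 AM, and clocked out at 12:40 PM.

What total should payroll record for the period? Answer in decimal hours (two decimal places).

52.78 hours

Mon: 8:39 AM–6:34 PM = 9 h 55 min; less 45 min break → 9 h 10 min
Tue: 8:18 AM–1:24 PM = 5 h 6 min; less 45 min break → 4 h 21 min
Wed: 8:28 AM–8:02 PM = 11 h 34 min; less 45 min break → 10 h 49 min
Thu: 10:36 AM–7:34 PM = 8 h 58 min; less 45 min break → 8 h 13 min
Fri: 11:16 AM–7:58 PM = 8 h 42 min; less 45 min break → 7 h 57 min
Sat: 5:32 AM–2:30 PM = 8 h 58 min; less 45 min break → 8 h 13 min
Sun: 7:51 AM–12:40 PM = 4 h 49 min; less 45 min break → 4 h 4 min
Total: 9 h 10 min + 4 h 21 min + 10 h 49 min + 8 h 13 min + 7 h 57 min + 8 h 13 min + 4 h 4 min = 52 h 47 min.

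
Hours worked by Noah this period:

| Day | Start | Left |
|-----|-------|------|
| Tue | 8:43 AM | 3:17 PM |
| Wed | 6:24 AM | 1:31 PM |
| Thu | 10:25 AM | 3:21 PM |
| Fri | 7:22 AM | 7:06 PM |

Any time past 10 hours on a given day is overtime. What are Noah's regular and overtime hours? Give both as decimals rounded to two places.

Tue: 8:43 AM–3:17 PM = 6 h 34 min
Wed: 6:24 AM–1:31 PM = 7 h 7 min
Thu: 10:25 AM–3:21 PM = 4 h 56 min
Fri: 7:22 AM–7:06 PM = 11 h 44 min
Tue reg 6 h 34 min / OT 0 h 0 min; Wed reg 7 h 7 min / OT 0 h 0 min; Thu reg 4 h 56 min / OT 0 h 0 min; Fri reg 10 h 0 min / OT 1 h 44 min.
Totals: regular 28 h 37 min, overtime 1 h 44 min.

Regular 28.62 hours, overtime 1.73 hours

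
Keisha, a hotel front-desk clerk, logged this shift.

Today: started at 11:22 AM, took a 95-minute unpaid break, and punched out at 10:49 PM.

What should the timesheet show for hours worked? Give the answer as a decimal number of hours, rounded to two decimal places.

Today: 11:22 AM–10:49 PM = 11 h 27 min; less 95 min break → 9 h 52 min

9.87 hours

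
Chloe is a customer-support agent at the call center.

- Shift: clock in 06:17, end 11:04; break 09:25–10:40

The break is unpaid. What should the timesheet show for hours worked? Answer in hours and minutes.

Shift: 06:17–11:04 = 4 h 47 min; less 75 min break → 3 h 32 min

3 h 32 min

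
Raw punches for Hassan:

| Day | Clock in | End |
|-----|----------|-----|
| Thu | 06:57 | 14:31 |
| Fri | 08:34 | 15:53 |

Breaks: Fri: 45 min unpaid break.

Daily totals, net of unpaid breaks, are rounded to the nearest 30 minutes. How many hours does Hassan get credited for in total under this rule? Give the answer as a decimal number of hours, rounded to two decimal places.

14.00 hours

Thu: 06:57–14:31 = 7 h 34 min → rounds to 7 h 30 min
Fri: 08:34–15:53 = 7 h 19 min − 45 min = 6 h 34 min → rounds to 6 h 30 min
Total credited: 14 h 0 min.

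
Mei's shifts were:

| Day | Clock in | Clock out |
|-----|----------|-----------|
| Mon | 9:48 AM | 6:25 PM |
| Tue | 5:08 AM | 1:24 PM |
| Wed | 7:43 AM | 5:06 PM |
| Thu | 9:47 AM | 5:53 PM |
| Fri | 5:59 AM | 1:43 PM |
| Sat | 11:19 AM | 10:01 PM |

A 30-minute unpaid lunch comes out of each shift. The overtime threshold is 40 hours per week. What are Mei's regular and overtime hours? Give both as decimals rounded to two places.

Mon: 9:48 AM–6:25 PM = 8 h 37 min; less 30 min break → 8 h 7 min
Tue: 5:08 AM–1:24 PM = 8 h 16 min; less 30 min break → 7 h 46 min
Wed: 7:43 AM–5:06 PM = 9 h 23 min; less 30 min break → 8 h 53 min
Thu: 9:47 AM–5:53 PM = 8 h 6 min; less 30 min break → 7 h 36 min
Fri: 5:59 AM–1:43 PM = 7 h 44 min; less 30 min break → 7 h 14 min
Sat: 11:19 AM–10:01 PM = 10 h 42 min; less 30 min break → 10 h 12 min
Total worked: 49 h 48 min = 49.80 h.
Threshold 40 h → overtime 9 h 48 min, regular 40 h 0 min.

Regular 40.00 hours, overtime 9.80 hours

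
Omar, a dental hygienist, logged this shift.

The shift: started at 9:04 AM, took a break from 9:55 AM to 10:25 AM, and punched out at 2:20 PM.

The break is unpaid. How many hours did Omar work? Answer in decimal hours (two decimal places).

4.77 hours

The shift: 9:04 AM–2:20 PM = 5 h 16 min; less 30 min break → 4 h 46 min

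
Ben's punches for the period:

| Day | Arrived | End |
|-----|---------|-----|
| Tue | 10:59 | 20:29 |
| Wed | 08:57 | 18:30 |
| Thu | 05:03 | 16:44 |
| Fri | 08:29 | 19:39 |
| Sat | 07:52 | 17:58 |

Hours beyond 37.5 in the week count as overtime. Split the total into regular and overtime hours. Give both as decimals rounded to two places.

Tue: 10:59–20:29 = 9 h 30 min
Wed: 08:57–18:30 = 9 h 33 min
Thu: 05:03–16:44 = 11 h 41 min
Fri: 08:29–19:39 = 11 h 10 min
Sat: 07:52–17:58 = 10 h 6 min
Total worked: 52 h 0 min = 52.00 h.
Threshold 37.5 h → overtime 14 h 30 min, regular 37 h 30 min.

Regular 37.50 hours, overtime 14.50 hours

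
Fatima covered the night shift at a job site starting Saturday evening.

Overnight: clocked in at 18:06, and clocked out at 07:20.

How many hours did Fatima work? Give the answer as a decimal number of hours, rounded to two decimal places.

13.23 hours

Overnight: 18:06 → midnight = 5 h 54 min; midnight → 07:20 = 7 h 20 min; span 13 h 14 min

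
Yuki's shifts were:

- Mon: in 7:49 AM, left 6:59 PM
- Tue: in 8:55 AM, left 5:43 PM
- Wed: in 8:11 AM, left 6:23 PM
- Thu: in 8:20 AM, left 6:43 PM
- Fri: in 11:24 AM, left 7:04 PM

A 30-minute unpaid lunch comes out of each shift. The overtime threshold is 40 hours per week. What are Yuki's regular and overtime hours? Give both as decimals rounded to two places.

Mon: 7:49 AM–6:59 PM = 11 h 10 min; less 30 min break → 10 h 40 min
Tue: 8:55 AM–5:43 PM = 8 h 48 min; less 30 min break → 8 h 18 min
Wed: 8:11 AM–6:23 PM = 10 h 12 min; less 30 min break → 9 h 42 min
Thu: 8:20 AM–6:43 PM = 10 h 23 min; less 30 min break → 9 h 53 min
Fri: 11:24 AM–7:04 PM = 7 h 40 min; less 30 min break → 7 h 10 min
Total worked: 45 h 43 min = 45.72 h.
Threshold 40 h → overtime 5 h 43 min, regular 40 h 0 min.

Regular 40.00 hours, overtime 5.72 hours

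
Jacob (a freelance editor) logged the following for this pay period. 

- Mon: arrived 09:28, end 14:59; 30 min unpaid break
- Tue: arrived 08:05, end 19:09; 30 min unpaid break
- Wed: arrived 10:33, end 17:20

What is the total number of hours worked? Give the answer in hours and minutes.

22 h 22 min

Mon: 09:28–14:59 = 5 h 31 min; less 30 min break → 5 h 1 min
Tue: 08:05–19:09 = 11 h 4 min; less 30 min break → 10 h 34 min
Wed: 10:33–17:20 = 6 h 47 min
Total: 5 h 1 min + 10 h 34 min + 6 h 47 min = 22 h 22 min.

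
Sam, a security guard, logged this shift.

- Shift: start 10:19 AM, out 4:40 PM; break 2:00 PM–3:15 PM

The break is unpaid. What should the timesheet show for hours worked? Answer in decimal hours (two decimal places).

5.10 hours

Shift: 10:19 AM–4:40 PM = 6 h 21 min; less 75 min break → 5 h 6 min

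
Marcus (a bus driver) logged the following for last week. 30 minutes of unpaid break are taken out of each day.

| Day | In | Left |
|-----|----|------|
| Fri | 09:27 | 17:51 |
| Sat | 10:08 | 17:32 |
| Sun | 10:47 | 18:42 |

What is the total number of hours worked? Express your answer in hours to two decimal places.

Fri: 09:27–17:51 = 8 h 24 min; less 30 min break → 7 h 54 min
Sat: 10:08–17:32 = 7 h 24 min; less 30 min break → 6 h 54 min
Sun: 10:47–18:42 = 7 h 55 min; less 30 min break → 7 h 25 min
Total: 7 h 54 min + 6 h 54 min + 7 h 25 min = 22 h 13 min.

22.22 hours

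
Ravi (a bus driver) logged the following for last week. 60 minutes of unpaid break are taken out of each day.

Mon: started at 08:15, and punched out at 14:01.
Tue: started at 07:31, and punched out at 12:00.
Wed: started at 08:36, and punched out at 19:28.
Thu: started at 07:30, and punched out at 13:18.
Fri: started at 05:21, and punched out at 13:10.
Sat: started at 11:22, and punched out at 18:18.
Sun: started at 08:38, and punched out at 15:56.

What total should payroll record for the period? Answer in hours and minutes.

Mon: 08:15–14:01 = 5 h 46 min; less 60 min break → 4 h 46 min
Tue: 07:31–12:00 = 4 h 29 min; less 60 min break → 3 h 29 min
Wed: 08:36–19:28 = 10 h 52 min; less 60 min break → 9 h 52 min
Thu: 07:30–13:18 = 5 h 48 min; less 60 min break → 4 h 48 min
Fri: 05:21–13:10 = 7 h 49 min; less 60 min break → 6 h 49 min
Sat: 11:22–18:18 = 6 h 56 min; less 60 min break → 5 h 56 min
Sun: 08:38–15:56 = 7 h 18 min; less 60 min break → 6 h 18 min
Total: 4 h 46 min + 3 h 29 min + 9 h 52 min + 4 h 48 min + 6 h 49 min + 5 h 56 min + 6 h 18 min = 41 h 58 min.

41 h 58 min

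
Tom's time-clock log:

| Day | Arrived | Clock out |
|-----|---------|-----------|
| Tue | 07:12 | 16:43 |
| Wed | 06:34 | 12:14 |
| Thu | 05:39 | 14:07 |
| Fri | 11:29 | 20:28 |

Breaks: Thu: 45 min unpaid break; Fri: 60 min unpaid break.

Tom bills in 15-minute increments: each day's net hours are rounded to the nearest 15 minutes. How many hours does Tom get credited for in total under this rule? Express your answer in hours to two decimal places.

Tue: 07:12–16:43 = 9 h 31 min → rounds to 9 h 30 min
Wed: 06:34–12:14 = 5 h 40 min → rounds to 5 h 45 min
Thu: 05:39–14:07 = 8 h 28 min − 45 min = 7 h 43 min → rounds to 7 h 45 min
Fri: 11:29–20:28 = 8 h 59 min − 60 min = 7 h 59 min → rounds to 8 h 0 min
Total credited: 31 h 0 min.

31.00 hours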